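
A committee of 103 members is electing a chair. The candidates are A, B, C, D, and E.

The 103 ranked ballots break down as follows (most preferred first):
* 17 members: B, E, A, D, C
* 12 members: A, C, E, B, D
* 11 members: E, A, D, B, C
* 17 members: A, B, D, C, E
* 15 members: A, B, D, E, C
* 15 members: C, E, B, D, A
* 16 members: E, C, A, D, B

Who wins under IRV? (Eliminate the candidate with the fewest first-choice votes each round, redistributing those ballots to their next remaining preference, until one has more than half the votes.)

Round 1: A 44, B 17, C 15, D 0, E 27. D eliminated.
Round 2: A 44, B 17, C 15, E 27. C eliminated.
Round 3: A 44, B 17, E 42. B eliminated.
Round 4: A 44, E 59. E has a majority (≥52).

E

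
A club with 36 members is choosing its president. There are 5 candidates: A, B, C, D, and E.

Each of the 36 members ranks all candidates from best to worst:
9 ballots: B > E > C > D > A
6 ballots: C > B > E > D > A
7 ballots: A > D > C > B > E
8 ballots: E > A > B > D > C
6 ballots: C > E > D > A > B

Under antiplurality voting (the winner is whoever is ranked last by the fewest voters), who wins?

Last-place votes: A 15, B 6, C 8, D 0, E 7.

D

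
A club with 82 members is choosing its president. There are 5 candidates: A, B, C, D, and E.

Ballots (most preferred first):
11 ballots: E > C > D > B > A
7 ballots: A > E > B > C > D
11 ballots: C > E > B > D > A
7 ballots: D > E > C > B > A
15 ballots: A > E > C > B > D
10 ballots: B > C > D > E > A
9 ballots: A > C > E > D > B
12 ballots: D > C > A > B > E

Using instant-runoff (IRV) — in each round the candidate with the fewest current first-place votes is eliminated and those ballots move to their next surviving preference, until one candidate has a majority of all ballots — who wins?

C

Round 1: A 31, B 10, C 11, D 19, E 11. B eliminated.
Round 2: A 31, C 21, D 19, E 11. E eliminated.
Round 3: A 31, C 32, D 19. D eliminated.
Round 4: A 31, C 51. C has a majority (≥42).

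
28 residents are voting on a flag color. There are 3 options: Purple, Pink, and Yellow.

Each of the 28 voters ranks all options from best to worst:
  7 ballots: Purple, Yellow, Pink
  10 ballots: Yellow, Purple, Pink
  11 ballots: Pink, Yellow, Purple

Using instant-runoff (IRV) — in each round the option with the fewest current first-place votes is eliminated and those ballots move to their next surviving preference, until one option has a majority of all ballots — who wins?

Round 1: Purple 7, Pink 11, Yellow 10. Purple eliminated.
Round 2: Pink 11, Yellow 17. Yellow has a majority (≥15).

Yellow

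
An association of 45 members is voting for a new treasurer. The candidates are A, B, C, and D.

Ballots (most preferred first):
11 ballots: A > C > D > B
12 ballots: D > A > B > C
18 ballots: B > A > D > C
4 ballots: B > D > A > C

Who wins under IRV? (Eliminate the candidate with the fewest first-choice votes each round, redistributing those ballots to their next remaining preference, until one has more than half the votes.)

Round 1: A 11, B 22, C 0, D 12. C eliminated.
Round 2: A 11, B 22, D 12. A eliminated.
Round 3: B 22, D 23. D has a majority (≥23).

D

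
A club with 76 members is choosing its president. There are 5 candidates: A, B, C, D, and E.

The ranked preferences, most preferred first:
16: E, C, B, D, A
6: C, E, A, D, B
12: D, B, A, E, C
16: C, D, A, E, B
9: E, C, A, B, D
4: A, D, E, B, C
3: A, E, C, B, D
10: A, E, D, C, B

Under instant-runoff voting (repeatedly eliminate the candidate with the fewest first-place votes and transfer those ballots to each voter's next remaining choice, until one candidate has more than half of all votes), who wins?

Round 1: A 17, B 0, C 22, D 12, E 25. B eliminated.
Round 2: A 17, C 22, D 12, E 25. D eliminated.
Round 3: A 29, C 22, E 25. C eliminated.
Round 4: A 45, E 31. A has a majority (≥39).

A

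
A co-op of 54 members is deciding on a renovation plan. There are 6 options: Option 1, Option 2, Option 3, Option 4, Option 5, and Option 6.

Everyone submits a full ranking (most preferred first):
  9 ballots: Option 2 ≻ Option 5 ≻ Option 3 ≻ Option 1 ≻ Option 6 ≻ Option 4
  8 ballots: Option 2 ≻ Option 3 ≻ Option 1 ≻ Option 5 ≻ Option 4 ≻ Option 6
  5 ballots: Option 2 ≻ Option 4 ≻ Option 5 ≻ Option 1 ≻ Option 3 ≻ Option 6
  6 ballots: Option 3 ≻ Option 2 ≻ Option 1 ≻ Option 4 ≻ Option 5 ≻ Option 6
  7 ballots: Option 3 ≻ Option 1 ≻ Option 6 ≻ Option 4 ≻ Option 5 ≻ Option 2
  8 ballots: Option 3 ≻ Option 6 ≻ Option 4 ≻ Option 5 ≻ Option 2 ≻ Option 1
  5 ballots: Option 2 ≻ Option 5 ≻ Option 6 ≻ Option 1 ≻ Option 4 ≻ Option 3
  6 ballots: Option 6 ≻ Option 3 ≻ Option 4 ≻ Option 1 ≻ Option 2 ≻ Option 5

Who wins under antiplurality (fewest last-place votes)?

Option 3

Last-place votes: Option 1 8, Option 2 7, Option 3 5, Option 4 9, Option 5 6, Option 6 19.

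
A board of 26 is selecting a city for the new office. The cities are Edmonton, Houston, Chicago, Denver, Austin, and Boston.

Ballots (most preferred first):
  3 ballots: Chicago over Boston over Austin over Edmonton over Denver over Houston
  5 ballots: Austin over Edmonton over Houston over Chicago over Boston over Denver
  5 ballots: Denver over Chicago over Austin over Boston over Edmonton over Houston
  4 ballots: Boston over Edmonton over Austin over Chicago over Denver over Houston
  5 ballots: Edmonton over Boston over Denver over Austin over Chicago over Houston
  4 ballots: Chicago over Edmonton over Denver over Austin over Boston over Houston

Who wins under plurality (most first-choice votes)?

Chicago

First-place votes: Edmonton 5, Houston 0, Chicago 7, Denver 5, Austin 5, Boston 4.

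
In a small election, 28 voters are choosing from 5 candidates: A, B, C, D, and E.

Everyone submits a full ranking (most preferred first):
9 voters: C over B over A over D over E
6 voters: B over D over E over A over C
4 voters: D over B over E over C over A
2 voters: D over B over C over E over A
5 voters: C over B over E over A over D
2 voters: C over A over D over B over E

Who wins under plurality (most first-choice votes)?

First-place votes: A 0, B 6, C 16, D 6, E 0.

C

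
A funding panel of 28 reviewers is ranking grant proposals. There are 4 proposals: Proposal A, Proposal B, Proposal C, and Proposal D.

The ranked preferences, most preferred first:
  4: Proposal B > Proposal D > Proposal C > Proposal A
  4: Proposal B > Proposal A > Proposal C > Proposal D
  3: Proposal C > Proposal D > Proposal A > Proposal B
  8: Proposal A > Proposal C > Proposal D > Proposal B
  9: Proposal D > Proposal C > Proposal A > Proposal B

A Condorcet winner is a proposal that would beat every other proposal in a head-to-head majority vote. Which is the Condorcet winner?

Proposal C vs Proposal A: 16–12
Proposal C vs Proposal B: 20–8
Proposal C vs Proposal D: 15–13
Proposal C beats every other proposal.

Proposal C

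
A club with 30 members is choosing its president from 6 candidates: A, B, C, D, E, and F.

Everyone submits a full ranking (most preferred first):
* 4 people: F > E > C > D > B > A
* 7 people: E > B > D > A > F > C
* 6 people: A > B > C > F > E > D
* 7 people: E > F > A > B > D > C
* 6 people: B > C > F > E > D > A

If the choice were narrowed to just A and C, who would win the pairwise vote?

A

A is ranked above C on 20 ballots; C above A on 10.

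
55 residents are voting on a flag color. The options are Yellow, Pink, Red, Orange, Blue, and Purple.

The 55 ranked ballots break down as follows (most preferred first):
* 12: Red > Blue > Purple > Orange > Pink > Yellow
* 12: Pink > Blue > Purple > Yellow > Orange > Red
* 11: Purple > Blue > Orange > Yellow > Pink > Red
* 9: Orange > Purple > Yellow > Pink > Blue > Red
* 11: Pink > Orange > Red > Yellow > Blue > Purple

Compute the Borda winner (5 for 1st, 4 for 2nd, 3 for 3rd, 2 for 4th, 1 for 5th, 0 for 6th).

Purple

Yellow: 12×0 + 12×2 + 11×2 + 9×3 + 11×2 = 95
Pink: 12×1 + 12×5 + 11×1 + 9×2 + 11×5 = 156
Red: 12×5 + 12×0 + 11×0 + 9×0 + 11×3 = 93
Orange: 12×2 + 12×1 + 11×3 + 9×5 + 11×4 = 158
Blue: 12×4 + 12×4 + 11×4 + 9×1 + 11×1 = 160
Purple: 12×3 + 12×3 + 11×5 + 9×4 + 11×0 = 163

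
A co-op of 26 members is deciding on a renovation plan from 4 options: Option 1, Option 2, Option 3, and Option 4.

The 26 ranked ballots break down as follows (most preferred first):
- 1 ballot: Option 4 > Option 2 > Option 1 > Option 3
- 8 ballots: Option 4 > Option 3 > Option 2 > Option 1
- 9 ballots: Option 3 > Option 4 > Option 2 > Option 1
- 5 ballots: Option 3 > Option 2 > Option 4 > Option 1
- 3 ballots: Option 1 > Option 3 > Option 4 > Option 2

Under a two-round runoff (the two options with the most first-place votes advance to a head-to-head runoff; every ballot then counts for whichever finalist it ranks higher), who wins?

Option 3

Round 1 first-place votes: Option 1 3, Option 2 0, Option 3 14, Option 4 9. Option 3 and Option 4 advance.
Runoff: Option 3 is ranked above Option 4 on 17 ballots, Option 4 above Option 3 on 9.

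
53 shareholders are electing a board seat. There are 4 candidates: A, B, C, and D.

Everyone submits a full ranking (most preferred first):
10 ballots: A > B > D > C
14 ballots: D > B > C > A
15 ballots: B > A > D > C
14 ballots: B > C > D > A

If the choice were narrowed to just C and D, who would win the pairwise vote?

C is ranked above D on 14 ballots; D above C on 39.

D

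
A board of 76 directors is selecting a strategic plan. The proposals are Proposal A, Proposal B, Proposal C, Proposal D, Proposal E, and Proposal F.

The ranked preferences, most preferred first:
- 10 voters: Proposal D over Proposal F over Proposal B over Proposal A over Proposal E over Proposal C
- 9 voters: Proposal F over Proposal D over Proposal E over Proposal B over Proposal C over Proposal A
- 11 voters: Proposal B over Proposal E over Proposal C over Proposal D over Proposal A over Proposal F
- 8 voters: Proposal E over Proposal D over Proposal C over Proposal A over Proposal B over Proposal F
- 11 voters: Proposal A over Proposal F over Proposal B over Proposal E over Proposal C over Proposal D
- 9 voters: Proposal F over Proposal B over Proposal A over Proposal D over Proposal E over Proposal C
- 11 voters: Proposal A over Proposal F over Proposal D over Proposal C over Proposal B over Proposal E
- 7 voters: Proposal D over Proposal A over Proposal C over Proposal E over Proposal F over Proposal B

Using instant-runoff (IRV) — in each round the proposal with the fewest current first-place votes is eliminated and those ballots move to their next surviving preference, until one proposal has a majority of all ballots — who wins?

Round 1: Proposal A 22, Proposal B 11, Proposal C 0, Proposal D 17, Proposal E 8, Proposal F 18. Proposal C eliminated.
Round 2: Proposal A 22, Proposal B 11, Proposal D 17, Proposal E 8, Proposal F 18. Proposal E eliminated.
Round 3: Proposal A 22, Proposal B 11, Proposal D 25, Proposal F 18. Proposal B eliminated.
Round 4: Proposal A 22, Proposal D 36, Proposal F 18. Proposal F eliminated.
Round 5: Proposal A 31, Proposal D 45. Proposal D has a majority (≥39).

Proposal D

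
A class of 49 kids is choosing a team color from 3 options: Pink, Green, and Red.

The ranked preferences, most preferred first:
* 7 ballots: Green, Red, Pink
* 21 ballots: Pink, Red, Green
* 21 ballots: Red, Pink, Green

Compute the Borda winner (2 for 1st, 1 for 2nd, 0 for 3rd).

Red

Pink: 7×0 + 21×2 + 21×1 = 63
Green: 7×2 + 21×0 + 21×0 = 14
Red: 7×1 + 21×1 + 21×2 = 70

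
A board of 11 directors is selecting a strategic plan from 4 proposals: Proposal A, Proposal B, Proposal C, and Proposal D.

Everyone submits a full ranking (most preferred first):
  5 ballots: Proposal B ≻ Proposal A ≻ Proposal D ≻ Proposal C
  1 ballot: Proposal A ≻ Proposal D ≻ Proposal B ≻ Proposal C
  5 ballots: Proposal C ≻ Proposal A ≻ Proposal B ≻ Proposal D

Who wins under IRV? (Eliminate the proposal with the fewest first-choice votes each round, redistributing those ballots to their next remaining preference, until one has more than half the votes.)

Proposal B

Round 1: Proposal A 1, Proposal B 5, Proposal C 5, Proposal D 0. Proposal D eliminated.
Round 2: Proposal A 1, Proposal B 5, Proposal C 5. Proposal A eliminated.
Round 3: Proposal B 6, Proposal C 5. Proposal B has a majority (≥6).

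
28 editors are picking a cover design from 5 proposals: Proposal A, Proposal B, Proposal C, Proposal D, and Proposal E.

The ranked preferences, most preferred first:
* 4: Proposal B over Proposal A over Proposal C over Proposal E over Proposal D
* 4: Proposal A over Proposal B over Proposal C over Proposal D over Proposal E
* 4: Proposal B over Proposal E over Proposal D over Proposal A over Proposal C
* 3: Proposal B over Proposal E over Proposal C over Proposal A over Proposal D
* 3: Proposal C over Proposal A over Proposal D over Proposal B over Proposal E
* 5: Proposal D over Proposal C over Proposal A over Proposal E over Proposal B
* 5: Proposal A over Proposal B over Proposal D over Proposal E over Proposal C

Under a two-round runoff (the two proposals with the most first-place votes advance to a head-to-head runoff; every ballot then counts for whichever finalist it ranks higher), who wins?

Proposal A

Round 1 first-place votes: Proposal A 9, Proposal B 11, Proposal C 3, Proposal D 5, Proposal E 0. Proposal B and Proposal A advance.
Runoff: Proposal B is ranked above Proposal A on 11 ballots, Proposal A above Proposal B on 17.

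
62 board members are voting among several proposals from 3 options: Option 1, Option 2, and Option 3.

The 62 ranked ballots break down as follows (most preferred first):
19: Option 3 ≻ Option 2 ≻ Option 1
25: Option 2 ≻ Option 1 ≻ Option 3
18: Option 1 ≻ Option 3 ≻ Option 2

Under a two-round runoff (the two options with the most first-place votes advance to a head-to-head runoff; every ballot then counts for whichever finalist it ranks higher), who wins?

Option 3

Round 1 first-place votes: Option 1 18, Option 2 25, Option 3 19. Option 2 and Option 3 advance.
Runoff: Option 2 is ranked above Option 3 on 25 ballots, Option 3 above Option 2 on 37.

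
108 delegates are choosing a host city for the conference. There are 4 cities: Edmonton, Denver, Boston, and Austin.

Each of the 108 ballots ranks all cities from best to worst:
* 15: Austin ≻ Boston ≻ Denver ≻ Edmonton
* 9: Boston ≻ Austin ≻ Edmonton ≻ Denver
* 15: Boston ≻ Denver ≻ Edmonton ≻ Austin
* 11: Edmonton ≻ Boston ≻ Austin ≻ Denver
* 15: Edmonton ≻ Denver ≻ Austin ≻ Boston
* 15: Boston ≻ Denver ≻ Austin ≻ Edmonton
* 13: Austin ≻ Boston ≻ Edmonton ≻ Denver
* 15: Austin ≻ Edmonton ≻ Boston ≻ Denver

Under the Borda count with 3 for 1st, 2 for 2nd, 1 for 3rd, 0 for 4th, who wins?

Edmonton: 15×0 + 9×1 + 15×1 + 11×3 + 15×3 + 15×0 + 13×1 + 15×2 = 145
Denver: 15×1 + 9×0 + 15×2 + 11×0 + 15×2 + 15×2 + 13×0 + 15×0 = 105
Boston: 15×2 + 9×3 + 15×3 + 11×2 + 15×0 + 15×3 + 13×2 + 15×1 = 210
Austin: 15×3 + 9×2 + 15×0 + 11×1 + 15×1 + 15×1 + 13×3 + 15×3 = 188

Boston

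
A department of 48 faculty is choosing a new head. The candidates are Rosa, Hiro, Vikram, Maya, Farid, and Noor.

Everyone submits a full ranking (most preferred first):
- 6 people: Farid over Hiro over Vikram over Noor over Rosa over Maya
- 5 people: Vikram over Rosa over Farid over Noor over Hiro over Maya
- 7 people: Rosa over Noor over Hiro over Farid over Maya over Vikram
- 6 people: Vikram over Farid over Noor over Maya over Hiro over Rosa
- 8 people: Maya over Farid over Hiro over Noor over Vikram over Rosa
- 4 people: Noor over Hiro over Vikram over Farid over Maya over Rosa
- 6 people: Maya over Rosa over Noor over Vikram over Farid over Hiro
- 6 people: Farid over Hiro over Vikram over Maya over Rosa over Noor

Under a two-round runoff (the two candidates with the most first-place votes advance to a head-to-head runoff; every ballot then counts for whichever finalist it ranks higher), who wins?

Round 1 first-place votes: Rosa 7, Hiro 0, Vikram 11, Maya 14, Farid 12, Noor 4. Maya and Farid advance.
Runoff: Maya is ranked above Farid on 14 ballots, Farid above Maya on 34.

Farid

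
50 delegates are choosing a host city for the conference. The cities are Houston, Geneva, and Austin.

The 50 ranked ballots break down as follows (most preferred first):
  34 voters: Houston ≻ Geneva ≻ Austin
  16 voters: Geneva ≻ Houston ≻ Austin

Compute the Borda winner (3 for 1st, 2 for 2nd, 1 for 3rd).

Houston

Houston: 34×3 + 16×2 = 134
Geneva: 34×2 + 16×3 = 116
Austin: 34×1 + 16×1 = 50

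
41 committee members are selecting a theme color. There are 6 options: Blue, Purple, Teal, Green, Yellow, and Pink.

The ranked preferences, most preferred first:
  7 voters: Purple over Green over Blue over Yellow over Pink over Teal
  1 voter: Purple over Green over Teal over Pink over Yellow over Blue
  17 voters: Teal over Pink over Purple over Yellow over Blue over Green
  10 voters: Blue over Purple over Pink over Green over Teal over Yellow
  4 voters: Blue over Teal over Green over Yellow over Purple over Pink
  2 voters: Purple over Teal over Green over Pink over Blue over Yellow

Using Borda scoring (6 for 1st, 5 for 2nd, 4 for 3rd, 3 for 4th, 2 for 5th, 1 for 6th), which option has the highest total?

Blue: 7×4 + 1×1 + 17×2 + 10×6 + 4×6 + 2×2 = 151
Purple: 7×6 + 1×6 + 17×4 + 10×5 + 4×2 + 2×6 = 186
Teal: 7×1 + 1×4 + 17×6 + 10×2 + 4×5 + 2×5 = 163
Green: 7×5 + 1×5 + 17×1 + 10×3 + 4×4 + 2×4 = 111
Yellow: 7×3 + 1×2 + 17×3 + 10×1 + 4×3 + 2×1 = 98
Pink: 7×2 + 1×3 + 17×5 + 10×4 + 4×1 + 2×3 = 152

Purple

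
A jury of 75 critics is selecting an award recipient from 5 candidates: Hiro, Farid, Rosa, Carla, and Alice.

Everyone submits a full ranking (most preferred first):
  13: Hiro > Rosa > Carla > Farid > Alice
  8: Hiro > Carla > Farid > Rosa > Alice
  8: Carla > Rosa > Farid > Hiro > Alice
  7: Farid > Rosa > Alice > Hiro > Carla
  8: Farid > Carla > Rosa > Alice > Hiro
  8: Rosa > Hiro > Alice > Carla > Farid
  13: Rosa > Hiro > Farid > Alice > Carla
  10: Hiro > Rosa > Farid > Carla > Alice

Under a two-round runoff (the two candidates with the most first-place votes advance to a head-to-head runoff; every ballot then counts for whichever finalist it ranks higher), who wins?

Rosa

Round 1 first-place votes: Hiro 31, Farid 15, Rosa 21, Carla 8, Alice 0. Hiro and Rosa advance.
Runoff: Hiro is ranked above Rosa on 31 ballots, Rosa above Hiro on 44.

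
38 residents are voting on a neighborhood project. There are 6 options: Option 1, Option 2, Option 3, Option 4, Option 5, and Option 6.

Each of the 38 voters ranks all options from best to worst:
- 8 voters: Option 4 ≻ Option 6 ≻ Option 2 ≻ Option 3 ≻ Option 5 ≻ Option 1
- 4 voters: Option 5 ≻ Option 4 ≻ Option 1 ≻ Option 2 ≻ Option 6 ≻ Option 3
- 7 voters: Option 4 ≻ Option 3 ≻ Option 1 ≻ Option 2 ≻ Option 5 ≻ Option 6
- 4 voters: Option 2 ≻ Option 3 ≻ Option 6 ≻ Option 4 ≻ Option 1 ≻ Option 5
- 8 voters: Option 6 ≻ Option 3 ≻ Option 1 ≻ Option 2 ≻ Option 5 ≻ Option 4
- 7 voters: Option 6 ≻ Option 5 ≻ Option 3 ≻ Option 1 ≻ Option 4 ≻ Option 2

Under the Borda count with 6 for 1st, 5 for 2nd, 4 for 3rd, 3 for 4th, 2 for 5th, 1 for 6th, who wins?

Option 1: 8×1 + 4×4 + 7×4 + 4×2 + 8×4 + 7×3 = 113
Option 2: 8×4 + 4×3 + 7×3 + 4×6 + 8×3 + 7×1 = 120
Option 3: 8×3 + 4×1 + 7×5 + 4×5 + 8×5 + 7×4 = 151
Option 4: 8×6 + 4×5 + 7×6 + 4×3 + 8×1 + 7×2 = 144
Option 5: 8×2 + 4×6 + 7×2 + 4×1 + 8×2 + 7×5 = 109
Option 6: 8×5 + 4×2 + 7×1 + 4×4 + 8×6 + 7×6 = 161

Option 6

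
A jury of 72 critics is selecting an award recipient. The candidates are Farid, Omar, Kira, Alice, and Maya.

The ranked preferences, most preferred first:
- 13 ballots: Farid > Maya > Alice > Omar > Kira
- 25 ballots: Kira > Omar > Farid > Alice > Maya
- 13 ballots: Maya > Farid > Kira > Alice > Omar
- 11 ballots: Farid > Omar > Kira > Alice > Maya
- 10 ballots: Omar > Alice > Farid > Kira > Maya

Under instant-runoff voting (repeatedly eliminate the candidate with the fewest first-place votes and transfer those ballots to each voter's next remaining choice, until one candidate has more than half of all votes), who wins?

Round 1: Farid 24, Omar 10, Kira 25, Alice 0, Maya 13. Alice eliminated.
Round 2: Farid 24, Omar 10, Kira 25, Maya 13. Omar eliminated.
Round 3: Farid 34, Kira 25, Maya 13. Maya eliminated.
Round 4: Farid 47, Kira 25. Farid has a majority (≥37).

Farid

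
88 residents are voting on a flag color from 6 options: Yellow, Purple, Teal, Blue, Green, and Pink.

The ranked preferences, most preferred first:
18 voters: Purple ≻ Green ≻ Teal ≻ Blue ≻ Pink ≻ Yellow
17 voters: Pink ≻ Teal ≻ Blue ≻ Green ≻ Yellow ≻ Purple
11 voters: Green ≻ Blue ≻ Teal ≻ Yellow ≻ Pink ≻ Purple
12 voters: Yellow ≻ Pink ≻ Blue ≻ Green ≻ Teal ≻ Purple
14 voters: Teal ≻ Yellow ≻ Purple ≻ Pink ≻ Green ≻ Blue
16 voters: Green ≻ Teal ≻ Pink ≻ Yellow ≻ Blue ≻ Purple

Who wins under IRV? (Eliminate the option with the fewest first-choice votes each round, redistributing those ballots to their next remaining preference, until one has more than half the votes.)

Pink

Round 1: Yellow 12, Purple 18, Teal 14, Blue 0, Green 27, Pink 17. Blue eliminated.
Round 2: Yellow 12, Purple 18, Teal 14, Green 27, Pink 17. Yellow eliminated.
Round 3: Purple 18, Teal 14, Green 27, Pink 29. Teal eliminated.
Round 4: Purple 32, Green 27, Pink 29. Green eliminated.
Round 5: Purple 32, Pink 56. Pink has a majority (≥45).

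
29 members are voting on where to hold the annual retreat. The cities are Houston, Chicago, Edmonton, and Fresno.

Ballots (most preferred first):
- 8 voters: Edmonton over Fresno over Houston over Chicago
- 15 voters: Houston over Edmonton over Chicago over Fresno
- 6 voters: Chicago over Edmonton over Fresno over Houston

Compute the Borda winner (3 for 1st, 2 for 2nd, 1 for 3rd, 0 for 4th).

Edmonton

Houston: 8×1 + 15×3 + 6×0 = 53
Chicago: 8×0 + 15×1 + 6×3 = 33
Edmonton: 8×3 + 15×2 + 6×2 = 66
Fresno: 8×2 + 15×0 + 6×1 = 22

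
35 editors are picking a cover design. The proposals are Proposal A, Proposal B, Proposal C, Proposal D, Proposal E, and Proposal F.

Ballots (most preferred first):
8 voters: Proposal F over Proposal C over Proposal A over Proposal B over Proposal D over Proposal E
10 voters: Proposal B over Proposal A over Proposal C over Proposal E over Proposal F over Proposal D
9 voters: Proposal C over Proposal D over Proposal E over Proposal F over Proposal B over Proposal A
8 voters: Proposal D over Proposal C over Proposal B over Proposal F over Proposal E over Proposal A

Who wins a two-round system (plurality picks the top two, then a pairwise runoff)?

Proposal C

Round 1 first-place votes: Proposal A 0, Proposal B 10, Proposal C 9, Proposal D 8, Proposal E 0, Proposal F 8. Proposal B and Proposal C advance.
Runoff: Proposal B is ranked above Proposal C on 10 ballots, Proposal C above Proposal B on 25.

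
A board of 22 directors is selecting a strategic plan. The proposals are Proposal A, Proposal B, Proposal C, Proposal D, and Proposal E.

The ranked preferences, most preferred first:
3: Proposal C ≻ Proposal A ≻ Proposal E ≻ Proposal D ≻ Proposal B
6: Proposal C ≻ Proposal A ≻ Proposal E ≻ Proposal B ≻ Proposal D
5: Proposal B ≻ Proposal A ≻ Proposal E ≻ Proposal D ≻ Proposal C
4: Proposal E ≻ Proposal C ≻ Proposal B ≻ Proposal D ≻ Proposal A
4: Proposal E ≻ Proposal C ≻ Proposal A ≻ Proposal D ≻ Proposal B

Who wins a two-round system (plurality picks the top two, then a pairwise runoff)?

Proposal E

Round 1 first-place votes: Proposal A 0, Proposal B 5, Proposal C 9, Proposal D 0, Proposal E 8. Proposal C and Proposal E advance.
Runoff: Proposal C is ranked above Proposal E on 9 ballots, Proposal E above Proposal C on 13.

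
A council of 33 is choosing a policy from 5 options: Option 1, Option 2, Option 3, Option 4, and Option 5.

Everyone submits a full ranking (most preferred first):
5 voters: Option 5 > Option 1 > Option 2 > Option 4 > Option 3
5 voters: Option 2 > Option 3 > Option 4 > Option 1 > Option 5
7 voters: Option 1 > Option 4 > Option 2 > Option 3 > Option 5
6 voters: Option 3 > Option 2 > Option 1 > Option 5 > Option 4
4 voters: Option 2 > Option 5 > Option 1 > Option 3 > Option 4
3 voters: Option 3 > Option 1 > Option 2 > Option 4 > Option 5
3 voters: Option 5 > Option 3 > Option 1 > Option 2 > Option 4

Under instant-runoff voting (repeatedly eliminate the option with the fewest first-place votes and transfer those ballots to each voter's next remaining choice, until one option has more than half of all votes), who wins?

Option 2

Round 1: Option 1 7, Option 2 9, Option 3 9, Option 4 0, Option 5 8. Option 4 eliminated.
Round 2: Option 1 7, Option 2 9, Option 3 9, Option 5 8. Option 1 eliminated.
Round 3: Option 2 16, Option 3 9, Option 5 8. Option 5 eliminated.
Round 4: Option 2 21, Option 3 12. Option 2 has a majority (≥17).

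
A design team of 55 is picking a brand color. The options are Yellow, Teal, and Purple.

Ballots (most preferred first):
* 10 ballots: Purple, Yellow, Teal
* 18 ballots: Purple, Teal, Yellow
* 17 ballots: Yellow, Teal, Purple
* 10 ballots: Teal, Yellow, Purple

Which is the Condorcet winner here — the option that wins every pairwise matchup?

Purple

Purple vs Yellow: 28–27
Purple vs Teal: 28–27
Purple beats every other option.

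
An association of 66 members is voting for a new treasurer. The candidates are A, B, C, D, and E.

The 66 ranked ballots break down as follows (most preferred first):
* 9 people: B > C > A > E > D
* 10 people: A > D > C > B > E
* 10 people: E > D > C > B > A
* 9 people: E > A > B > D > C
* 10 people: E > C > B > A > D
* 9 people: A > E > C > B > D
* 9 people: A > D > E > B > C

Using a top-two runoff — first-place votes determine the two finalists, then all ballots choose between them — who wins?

Round 1 first-place votes: A 28, B 9, C 0, D 0, E 29. E and A advance.
Runoff: E is ranked above A on 29 ballots, A above E on 37.

A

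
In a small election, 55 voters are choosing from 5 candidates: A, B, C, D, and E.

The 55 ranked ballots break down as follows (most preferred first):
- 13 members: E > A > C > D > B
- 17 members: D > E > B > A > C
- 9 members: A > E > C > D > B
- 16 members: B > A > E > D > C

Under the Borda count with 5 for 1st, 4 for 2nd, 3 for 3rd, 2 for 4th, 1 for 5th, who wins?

A: 13×4 + 17×2 + 9×5 + 16×4 = 195
B: 13×1 + 17×3 + 9×1 + 16×5 = 153
C: 13×3 + 17×1 + 9×3 + 16×1 = 99
D: 13×2 + 17×5 + 9×2 + 16×2 = 161
E: 13×5 + 17×4 + 9×4 + 16×3 = 217

E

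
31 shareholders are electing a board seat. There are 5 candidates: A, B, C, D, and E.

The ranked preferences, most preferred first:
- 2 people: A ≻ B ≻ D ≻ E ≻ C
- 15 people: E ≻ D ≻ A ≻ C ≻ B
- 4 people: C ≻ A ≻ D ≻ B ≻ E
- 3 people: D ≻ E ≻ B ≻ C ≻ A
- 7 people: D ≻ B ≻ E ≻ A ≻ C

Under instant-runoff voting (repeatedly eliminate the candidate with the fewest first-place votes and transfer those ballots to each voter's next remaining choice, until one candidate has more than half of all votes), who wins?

Round 1: A 2, B 0, C 4, D 10, E 15. B eliminated.
Round 2: A 2, C 4, D 10, E 15. A eliminated.
Round 3: C 4, D 12, E 15. C eliminated.
Round 4: D 16, E 15. D has a majority (≥16).

D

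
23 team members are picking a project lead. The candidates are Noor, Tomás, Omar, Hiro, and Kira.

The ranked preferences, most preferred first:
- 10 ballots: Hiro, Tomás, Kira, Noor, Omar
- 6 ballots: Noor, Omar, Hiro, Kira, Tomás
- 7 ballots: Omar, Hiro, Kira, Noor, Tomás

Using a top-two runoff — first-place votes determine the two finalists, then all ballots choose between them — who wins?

Round 1 first-place votes: Noor 6, Tomás 0, Omar 7, Hiro 10, Kira 0. Hiro and Omar advance.
Runoff: Hiro is ranked above Omar on 10 ballots, Omar above Hiro on 13.

Omar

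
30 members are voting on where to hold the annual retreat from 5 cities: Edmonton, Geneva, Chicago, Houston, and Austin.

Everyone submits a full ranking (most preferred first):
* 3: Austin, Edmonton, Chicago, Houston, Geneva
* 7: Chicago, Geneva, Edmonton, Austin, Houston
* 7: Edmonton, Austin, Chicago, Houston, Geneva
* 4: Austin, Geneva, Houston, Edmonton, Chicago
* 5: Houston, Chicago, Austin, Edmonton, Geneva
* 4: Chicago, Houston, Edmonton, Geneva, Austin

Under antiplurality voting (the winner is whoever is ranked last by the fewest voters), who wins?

Edmonton

Last-place votes: Edmonton 0, Geneva 15, Chicago 4, Houston 7, Austin 4.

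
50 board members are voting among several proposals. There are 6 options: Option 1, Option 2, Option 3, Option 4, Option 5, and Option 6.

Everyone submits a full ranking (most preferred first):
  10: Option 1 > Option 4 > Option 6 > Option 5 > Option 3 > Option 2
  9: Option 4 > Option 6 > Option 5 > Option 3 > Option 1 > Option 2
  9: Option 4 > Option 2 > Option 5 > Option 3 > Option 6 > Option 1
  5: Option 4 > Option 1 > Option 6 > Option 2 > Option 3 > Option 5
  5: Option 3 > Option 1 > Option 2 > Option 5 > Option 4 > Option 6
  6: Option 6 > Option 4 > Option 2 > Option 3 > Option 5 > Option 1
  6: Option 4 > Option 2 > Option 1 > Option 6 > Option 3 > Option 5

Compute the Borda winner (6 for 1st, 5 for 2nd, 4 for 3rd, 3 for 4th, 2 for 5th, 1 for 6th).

Option 4

Option 1: 10×6 + 9×2 + 9×1 + 5×5 + 5×5 + 6×1 + 6×4 = 167
Option 2: 10×1 + 9×1 + 9×5 + 5×3 + 5×4 + 6×4 + 6×5 = 153
Option 3: 10×2 + 9×3 + 9×3 + 5×2 + 5×6 + 6×3 + 6×2 = 144
Option 4: 10×5 + 9×6 + 9×6 + 5×6 + 5×2 + 6×5 + 6×6 = 264
Option 5: 10×3 + 9×4 + 9×4 + 5×1 + 5×3 + 6×2 + 6×1 = 140
Option 6: 10×4 + 9×5 + 9×2 + 5×4 + 5×1 + 6×6 + 6×3 = 182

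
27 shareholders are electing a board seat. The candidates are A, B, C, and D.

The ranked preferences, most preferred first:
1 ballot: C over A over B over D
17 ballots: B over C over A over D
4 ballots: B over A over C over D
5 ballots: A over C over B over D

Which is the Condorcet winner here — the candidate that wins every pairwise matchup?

B

B vs A: 21–6
B vs C: 21–6
B vs D: 27–0
B beats every other candidate.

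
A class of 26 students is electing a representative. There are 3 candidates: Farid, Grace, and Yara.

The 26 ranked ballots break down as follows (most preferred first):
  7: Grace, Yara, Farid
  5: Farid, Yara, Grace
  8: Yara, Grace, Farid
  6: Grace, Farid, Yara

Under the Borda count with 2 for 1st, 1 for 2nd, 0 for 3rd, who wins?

Farid: 7×0 + 5×2 + 8×0 + 6×1 = 16
Grace: 7×2 + 5×0 + 8×1 + 6×2 = 34
Yara: 7×1 + 5×1 + 8×2 + 6×0 = 28

Grace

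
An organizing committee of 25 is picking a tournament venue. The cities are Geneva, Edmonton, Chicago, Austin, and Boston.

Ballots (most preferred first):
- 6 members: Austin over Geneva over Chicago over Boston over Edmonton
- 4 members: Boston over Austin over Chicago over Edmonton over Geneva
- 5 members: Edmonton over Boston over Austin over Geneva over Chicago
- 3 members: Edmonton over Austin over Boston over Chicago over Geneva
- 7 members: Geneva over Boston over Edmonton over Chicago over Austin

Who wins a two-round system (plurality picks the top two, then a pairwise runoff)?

Round 1 first-place votes: Geneva 7, Edmonton 8, Chicago 0, Austin 6, Boston 4. Edmonton and Geneva advance.
Runoff: Edmonton is ranked above Geneva on 12 ballots, Geneva above Edmonton on 13.

Geneva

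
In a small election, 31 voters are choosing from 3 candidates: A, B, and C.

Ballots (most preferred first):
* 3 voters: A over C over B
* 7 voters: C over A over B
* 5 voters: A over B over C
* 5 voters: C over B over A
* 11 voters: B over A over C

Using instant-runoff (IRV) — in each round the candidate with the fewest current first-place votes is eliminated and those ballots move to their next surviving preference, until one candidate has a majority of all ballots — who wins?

B

Round 1: A 8, B 11, C 12. A eliminated.
Round 2: B 16, C 15. B has a majority (≥16).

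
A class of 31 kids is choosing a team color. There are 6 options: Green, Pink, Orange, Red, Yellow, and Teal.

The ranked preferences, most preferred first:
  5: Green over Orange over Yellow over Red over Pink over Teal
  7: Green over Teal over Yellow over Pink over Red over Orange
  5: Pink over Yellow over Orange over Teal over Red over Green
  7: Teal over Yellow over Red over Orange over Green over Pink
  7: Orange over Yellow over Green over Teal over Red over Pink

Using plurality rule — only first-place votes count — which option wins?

Green

First-place votes: Green 12, Pink 5, Orange 7, Red 0, Yellow 0, Teal 7.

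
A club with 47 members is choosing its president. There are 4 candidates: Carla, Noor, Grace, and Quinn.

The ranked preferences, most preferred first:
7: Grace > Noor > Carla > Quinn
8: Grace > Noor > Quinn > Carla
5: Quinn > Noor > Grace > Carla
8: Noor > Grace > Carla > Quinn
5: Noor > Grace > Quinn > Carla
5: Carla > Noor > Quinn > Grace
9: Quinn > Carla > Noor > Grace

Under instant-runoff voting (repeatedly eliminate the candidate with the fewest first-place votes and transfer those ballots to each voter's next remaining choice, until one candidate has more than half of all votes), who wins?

Round 1: Carla 5, Noor 13, Grace 15, Quinn 14. Carla eliminated.
Round 2: Noor 18, Grace 15, Quinn 14. Quinn eliminated.
Round 3: Noor 32, Grace 15. Noor has a majority (≥24).

Noor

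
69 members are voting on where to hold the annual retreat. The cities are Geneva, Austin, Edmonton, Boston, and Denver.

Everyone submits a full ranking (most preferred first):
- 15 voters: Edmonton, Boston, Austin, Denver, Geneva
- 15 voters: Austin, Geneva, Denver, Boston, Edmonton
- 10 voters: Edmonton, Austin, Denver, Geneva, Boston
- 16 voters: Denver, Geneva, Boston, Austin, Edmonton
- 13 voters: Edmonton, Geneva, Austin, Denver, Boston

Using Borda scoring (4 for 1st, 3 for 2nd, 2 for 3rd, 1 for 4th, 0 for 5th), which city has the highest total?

Austin

Geneva: 15×0 + 15×3 + 10×1 + 16×3 + 13×3 = 142
Austin: 15×2 + 15×4 + 10×3 + 16×1 + 13×2 = 162
Edmonton: 15×4 + 15×0 + 10×4 + 16×0 + 13×4 = 152
Boston: 15×3 + 15×1 + 10×0 + 16×2 + 13×0 = 92
Denver: 15×1 + 15×2 + 10×2 + 16×4 + 13×1 = 142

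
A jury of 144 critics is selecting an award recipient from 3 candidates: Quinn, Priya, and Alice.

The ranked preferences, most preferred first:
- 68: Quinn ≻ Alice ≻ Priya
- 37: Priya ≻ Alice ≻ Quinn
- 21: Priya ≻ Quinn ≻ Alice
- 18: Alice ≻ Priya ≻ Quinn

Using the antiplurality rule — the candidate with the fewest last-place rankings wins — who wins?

Alice

Last-place votes: Quinn 55, Priya 68, Alice 21.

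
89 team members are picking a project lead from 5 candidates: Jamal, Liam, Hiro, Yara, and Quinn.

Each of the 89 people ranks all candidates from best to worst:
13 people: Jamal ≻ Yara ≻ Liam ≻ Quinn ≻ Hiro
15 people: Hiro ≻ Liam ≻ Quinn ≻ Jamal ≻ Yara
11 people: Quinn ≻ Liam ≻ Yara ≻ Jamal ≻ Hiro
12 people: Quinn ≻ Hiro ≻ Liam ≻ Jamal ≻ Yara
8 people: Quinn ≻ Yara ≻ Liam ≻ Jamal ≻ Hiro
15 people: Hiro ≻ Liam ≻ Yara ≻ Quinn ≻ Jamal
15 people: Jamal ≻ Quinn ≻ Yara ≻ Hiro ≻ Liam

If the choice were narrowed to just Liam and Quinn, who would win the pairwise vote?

Quinn

Liam is ranked above Quinn on 43 ballots; Quinn above Liam on 46.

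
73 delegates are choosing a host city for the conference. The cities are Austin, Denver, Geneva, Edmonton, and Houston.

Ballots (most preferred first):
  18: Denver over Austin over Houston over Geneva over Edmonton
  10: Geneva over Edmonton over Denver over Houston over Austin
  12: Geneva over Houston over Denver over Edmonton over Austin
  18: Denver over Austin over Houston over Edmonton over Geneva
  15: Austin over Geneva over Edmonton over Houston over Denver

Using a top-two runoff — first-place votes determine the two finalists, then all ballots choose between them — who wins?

Round 1 first-place votes: Austin 15, Denver 36, Geneva 22, Edmonton 0, Houston 0. Denver and Geneva advance.
Runoff: Denver is ranked above Geneva on 36 ballots, Geneva above Denver on 37.

Geneva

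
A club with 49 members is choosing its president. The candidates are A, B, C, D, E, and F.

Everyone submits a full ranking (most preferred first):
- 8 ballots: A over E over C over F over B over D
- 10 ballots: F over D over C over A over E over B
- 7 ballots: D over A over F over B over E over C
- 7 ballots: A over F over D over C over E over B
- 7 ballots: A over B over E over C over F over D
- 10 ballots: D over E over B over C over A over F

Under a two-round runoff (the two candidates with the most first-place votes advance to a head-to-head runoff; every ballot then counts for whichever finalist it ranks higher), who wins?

D

Round 1 first-place votes: A 22, B 0, C 0, D 17, E 0, F 10. A and D advance.
Runoff: A is ranked above D on 22 ballots, D above A on 27.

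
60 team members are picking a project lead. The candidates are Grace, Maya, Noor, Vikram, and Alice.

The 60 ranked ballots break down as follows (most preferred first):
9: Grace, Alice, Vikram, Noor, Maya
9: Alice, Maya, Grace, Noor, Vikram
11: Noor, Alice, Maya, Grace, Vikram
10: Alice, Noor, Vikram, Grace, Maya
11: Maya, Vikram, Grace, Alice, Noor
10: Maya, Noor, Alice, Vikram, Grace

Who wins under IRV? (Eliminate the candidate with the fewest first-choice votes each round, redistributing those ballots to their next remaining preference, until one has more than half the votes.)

Alice

Round 1: Grace 9, Maya 21, Noor 11, Vikram 0, Alice 19. Vikram eliminated.
Round 2: Grace 9, Maya 21, Noor 11, Alice 19. Grace eliminated.
Round 3: Maya 21, Noor 11, Alice 28. Noor eliminated.
Round 4: Maya 21, Alice 39. Alice has a majority (≥31).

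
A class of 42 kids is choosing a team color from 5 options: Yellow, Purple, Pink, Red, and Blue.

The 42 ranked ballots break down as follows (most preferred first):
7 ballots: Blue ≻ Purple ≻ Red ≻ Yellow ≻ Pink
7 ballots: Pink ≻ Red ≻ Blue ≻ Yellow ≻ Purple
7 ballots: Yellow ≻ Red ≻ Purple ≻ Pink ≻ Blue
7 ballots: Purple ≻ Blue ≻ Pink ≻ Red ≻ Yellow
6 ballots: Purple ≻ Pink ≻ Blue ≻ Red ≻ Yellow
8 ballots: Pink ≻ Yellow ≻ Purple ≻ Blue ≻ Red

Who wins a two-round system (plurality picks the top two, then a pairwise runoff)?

Round 1 first-place votes: Yellow 7, Purple 13, Pink 15, Red 0, Blue 7. Pink and Purple advance.
Runoff: Pink is ranked above Purple on 15 ballots, Purple above Pink on 27.

Purple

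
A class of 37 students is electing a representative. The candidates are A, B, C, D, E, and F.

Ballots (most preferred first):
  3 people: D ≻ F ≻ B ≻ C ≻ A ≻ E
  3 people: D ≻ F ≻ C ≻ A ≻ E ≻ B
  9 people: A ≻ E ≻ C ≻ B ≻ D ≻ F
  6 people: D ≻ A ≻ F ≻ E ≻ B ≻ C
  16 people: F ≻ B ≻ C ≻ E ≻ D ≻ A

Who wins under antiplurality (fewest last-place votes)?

Last-place votes: A 16, B 3, C 6, D 0, E 3, F 9.

D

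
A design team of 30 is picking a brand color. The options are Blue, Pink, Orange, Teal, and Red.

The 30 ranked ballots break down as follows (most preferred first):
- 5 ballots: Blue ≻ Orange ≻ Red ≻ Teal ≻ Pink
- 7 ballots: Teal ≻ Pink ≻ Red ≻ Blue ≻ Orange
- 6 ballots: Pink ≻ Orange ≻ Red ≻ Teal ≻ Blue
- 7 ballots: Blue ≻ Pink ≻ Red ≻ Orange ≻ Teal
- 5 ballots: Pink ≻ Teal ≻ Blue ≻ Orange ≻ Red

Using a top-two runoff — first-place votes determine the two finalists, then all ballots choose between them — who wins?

Round 1 first-place votes: Blue 12, Pink 11, Orange 0, Teal 7, Red 0. Blue and Pink advance.
Runoff: Blue is ranked above Pink on 12 ballots, Pink above Blue on 18.

Pink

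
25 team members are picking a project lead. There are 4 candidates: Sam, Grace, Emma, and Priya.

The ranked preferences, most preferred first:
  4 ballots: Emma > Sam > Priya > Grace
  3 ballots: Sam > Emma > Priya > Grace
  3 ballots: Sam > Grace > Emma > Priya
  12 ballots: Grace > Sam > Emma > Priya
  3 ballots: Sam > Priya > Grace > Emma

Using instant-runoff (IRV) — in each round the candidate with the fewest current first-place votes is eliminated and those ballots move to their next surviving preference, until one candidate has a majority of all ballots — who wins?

Round 1: Sam 9, Grace 12, Emma 4, Priya 0. Priya eliminated.
Round 2: Sam 9, Grace 12, Emma 4. Emma eliminated.
Round 3: Sam 13, Grace 12. Sam has a majority (≥13).

Sam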